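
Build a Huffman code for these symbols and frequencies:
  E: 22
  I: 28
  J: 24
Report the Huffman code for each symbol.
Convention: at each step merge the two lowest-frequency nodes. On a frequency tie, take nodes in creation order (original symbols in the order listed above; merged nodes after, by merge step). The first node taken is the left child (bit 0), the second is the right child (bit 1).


Huffman tree construction:
Step 1: Merge E(22) + J(24) = 46
Step 2: Merge I(28) + (E+J)(46) = 74
Read each symbol's code off the tree from the root (left child = 0, right child = 1).

Codes:
  E: 10 (length 2)
  I: 0 (length 1)
  J: 11 (length 2)
Average code length: 120/74 = 1.6216 bits/symbol


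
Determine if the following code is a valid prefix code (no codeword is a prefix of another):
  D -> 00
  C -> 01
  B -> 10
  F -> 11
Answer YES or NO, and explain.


Checking each pair (does one codeword prefix another?):
  D='00' vs C='01': no prefix
  D='00' vs B='10': no prefix
  D='00' vs F='11': no prefix
  C='01' vs D='00': no prefix
  C='01' vs B='10': no prefix
  C='01' vs F='11': no prefix
  B='10' vs D='00': no prefix
  B='10' vs C='01': no prefix
  B='10' vs F='11': no prefix
  F='11' vs D='00': no prefix
  F='11' vs C='01': no prefix
  F='11' vs B='10': no prefix
No violation found over all pairs.

YES -- this is a valid prefix code. No codeword is a prefix of any other codeword.


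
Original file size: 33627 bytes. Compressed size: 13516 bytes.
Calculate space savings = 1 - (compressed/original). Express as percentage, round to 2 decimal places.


ratio = compressed/original = 13516/33627 = 0.401939
savings = 1 - ratio = 1 - 0.401939 = 0.598061
as a percentage: 0.598061 * 100 = 59.81%

Space savings = 1 - 13516/33627 = 59.81%


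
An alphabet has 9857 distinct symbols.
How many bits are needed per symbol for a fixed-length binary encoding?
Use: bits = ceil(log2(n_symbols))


log2(9857) = 13.2669
Bracket: 2^13 = 8192 < 9857 <= 2^14 = 16384
So ceil(log2(9857)) = 14

bits = ceil(log2(9857)) = ceil(13.2669) = 14 bits


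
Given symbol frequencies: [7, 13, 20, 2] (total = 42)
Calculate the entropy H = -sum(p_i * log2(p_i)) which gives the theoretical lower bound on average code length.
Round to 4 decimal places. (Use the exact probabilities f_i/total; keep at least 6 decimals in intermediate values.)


Per-symbol terms -p_i * log2(p_i) with p_i = f_i/42:
  p = 7/42 = 0.166667: log2(p) = -2.584963, -p*log2(p) = 0.430827
  p = 13/42 = 0.309524: log2(p) = -1.691878, -p*log2(p) = 0.523676
  p = 20/42 = 0.476190: log2(p) = -1.070389, -p*log2(p) = 0.509709
  p = 2/42 = 0.047619: log2(p) = -4.392317, -p*log2(p) = 0.209158
H = 0.430827 + 0.523676 + 0.509709 + 0.209158 = 1.673370

H = 1.6734 bits/symbol


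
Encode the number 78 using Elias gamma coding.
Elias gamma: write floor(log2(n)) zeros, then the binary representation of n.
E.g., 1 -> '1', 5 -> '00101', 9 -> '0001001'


num_bits = floor(log2(78)) + 1 = 7
leading_zeros = num_bits - 1 = 6
binary(78) = 1001110

Elias gamma(78) = '000000' + '1001110' = 0000001001110 (13 bits)


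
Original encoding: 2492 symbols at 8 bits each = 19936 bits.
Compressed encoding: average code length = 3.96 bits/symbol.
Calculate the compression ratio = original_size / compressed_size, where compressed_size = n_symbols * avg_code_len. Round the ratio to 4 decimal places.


original_size = n_symbols * orig_bits = 2492 * 8 = 19936 bits
compressed_size = n_symbols * avg_code_len = 2492 * 3.96 = 9868.32 bits
ratio = original_size / compressed_size = 19936 / 9868.32 = 2.0202

Compression ratio = 2.0202


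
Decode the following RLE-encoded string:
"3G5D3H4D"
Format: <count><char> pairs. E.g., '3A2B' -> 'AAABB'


Expanding each <count><char> pair:
  3G -> 'GGG'
  5D -> 'DDDDD'
  3H -> 'HHH'
  4D -> 'DDDD'

Decoded = GGGDDDDDHHHDDDD


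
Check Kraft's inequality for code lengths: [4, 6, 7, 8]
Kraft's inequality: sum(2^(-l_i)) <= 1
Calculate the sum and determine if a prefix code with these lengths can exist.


Sum = 2^(-4) + 2^(-6) + 2^(-7) + 2^(-8)
    = 0.0625 + 0.015625 + 0.0078125 + 0.00390625
    = 23/256 = 0.08984375
Since 0.08984375 <= 1, Kraft's inequality IS satisfied.
A prefix code with these lengths CAN exist.

Kraft sum = 0.08984375. Satisfied.


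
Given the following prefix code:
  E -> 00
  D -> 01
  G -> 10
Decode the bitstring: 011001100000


Decoding step by step:
Bits 01 -> D
Bits 10 -> G
Bits 01 -> D
Bits 10 -> G
Bits 00 -> E
Bits 00 -> E


Decoded message: DGDGEE


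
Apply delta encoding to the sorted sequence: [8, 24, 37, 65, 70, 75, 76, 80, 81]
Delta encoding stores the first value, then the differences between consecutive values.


First value: 8
Deltas:
  24 - 8 = 16
  37 - 24 = 13
  65 - 37 = 28
  70 - 65 = 5
  75 - 70 = 5
  76 - 75 = 1
  80 - 76 = 4
  81 - 80 = 1


Delta encoded: [8, 16, 13, 28, 5, 5, 1, 4, 1]


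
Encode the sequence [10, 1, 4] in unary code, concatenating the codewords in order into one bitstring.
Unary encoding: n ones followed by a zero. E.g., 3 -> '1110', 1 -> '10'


Encode each number as n ones followed by a terminating 0:
  10 -> 11111111110 (11 bits)
  1 -> 10 (2 bits)
  4 -> 11110 (5 bits)
Total length = 11 + 2 + 5 = 18 bits.

Unary([10, 1, 4]) = 111111111101011110 (18 bits)


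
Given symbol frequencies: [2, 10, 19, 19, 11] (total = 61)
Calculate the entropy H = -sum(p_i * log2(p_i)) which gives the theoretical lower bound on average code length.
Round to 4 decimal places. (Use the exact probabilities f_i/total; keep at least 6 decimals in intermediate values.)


Per-symbol terms -p_i * log2(p_i) with p_i = f_i/61:
  p = 2/61 = 0.032787: log2(p) = -4.930737, -p*log2(p) = 0.161664
  p = 10/61 = 0.163934: log2(p) = -2.608809, -p*log2(p) = 0.427674
  p = 19/61 = 0.311475: log2(p) = -1.682810, -p*log2(p) = 0.524154
  p = 19/61 = 0.311475: log2(p) = -1.682810, -p*log2(p) = 0.524154
  p = 11/61 = 0.180328: log2(p) = -2.471306, -p*log2(p) = 0.445645
H = 0.161664 + 0.427674 + 0.524154 + 0.524154 + 0.445645 = 2.083291

H = 2.0833 bits/symbol


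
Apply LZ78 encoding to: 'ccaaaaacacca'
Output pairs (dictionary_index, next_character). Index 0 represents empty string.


LZ78 encoding steps:
Dictionary: {0: ''}
Step 1: w='' (idx 0), next='c' -> output (0, 'c'), add 'c' as idx 1
Step 2: w='c' (idx 1), next='a' -> output (1, 'a'), add 'ca' as idx 2
Step 3: w='' (idx 0), next='a' -> output (0, 'a'), add 'a' as idx 3
Step 4: w='a' (idx 3), next='a' -> output (3, 'a'), add 'aa' as idx 4
Step 5: w='a' (idx 3), next='c' -> output (3, 'c'), add 'ac' as idx 5
Step 6: w='ac' (idx 5), next='c' -> output (5, 'c'), add 'acc' as idx 6
Step 7: w='a' (idx 3), end of input -> output (3, '')


Encoded: [(0, 'c'), (1, 'a'), (0, 'a'), (3, 'a'), (3, 'c'), (5, 'c'), (3, '')]


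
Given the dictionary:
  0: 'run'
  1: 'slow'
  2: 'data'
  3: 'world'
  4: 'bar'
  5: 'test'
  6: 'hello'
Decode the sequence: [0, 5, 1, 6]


Look up each index in the dictionary:
  0 -> 'run'
  5 -> 'test'
  1 -> 'slow'
  6 -> 'hello'

Decoded: "run test slow hello"


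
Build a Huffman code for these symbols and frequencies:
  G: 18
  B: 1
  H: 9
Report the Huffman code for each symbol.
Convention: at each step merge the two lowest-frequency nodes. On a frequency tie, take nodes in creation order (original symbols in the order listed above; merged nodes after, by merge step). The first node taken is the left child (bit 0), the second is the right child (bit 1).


Huffman tree construction:
Step 1: Merge B(1) + H(9) = 10
Step 2: Merge (B+H)(10) + G(18) = 28
Read each symbol's code off the tree from the root (left child = 0, right child = 1).

Codes:
  G: 1 (length 1)
  B: 00 (length 2)
  H: 01 (length 2)
Average code length: 38/28 = 1.3571 bits/symbol


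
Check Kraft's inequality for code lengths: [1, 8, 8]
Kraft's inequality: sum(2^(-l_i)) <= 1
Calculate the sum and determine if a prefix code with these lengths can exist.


Sum = 2^(-1) + 2^(-8) + 2^(-8)
    = 0.5 + 0.00390625 + 0.00390625
    = 130/256 = 0.5078125
Since 0.5078125 <= 1, Kraft's inequality IS satisfied.
A prefix code with these lengths CAN exist.

Kraft sum = 0.5078125. Satisfied.


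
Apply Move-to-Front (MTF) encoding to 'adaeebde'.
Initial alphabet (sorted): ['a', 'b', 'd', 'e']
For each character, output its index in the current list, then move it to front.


MTF encoding:
'a': index 0 in ['a', 'b', 'd', 'e'] -> ['a', 'b', 'd', 'e']
'd': index 2 in ['a', 'b', 'd', 'e'] -> ['d', 'a', 'b', 'e']
'a': index 1 in ['d', 'a', 'b', 'e'] -> ['a', 'd', 'b', 'e']
'e': index 3 in ['a', 'd', 'b', 'e'] -> ['e', 'a', 'd', 'b']
'e': index 0 in ['e', 'a', 'd', 'b'] -> ['e', 'a', 'd', 'b']
'b': index 3 in ['e', 'a', 'd', 'b'] -> ['b', 'e', 'a', 'd']
'd': index 3 in ['b', 'e', 'a', 'd'] -> ['d', 'b', 'e', 'a']
'e': index 2 in ['d', 'b', 'e', 'a'] -> ['e', 'd', 'b', 'a']


Output: [0, 2, 1, 3, 0, 3, 3, 2]


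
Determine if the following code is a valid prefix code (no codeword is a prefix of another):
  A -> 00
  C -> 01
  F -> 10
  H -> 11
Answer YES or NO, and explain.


Checking each pair (does one codeword prefix another?):
  A='00' vs C='01': no prefix
  A='00' vs F='10': no prefix
  A='00' vs H='11': no prefix
  C='01' vs A='00': no prefix
  C='01' vs F='10': no prefix
  C='01' vs H='11': no prefix
  F='10' vs A='00': no prefix
  F='10' vs C='01': no prefix
  F='10' vs H='11': no prefix
  H='11' vs A='00': no prefix
  H='11' vs C='01': no prefix
  H='11' vs F='10': no prefix
No violation found over all pairs.

YES -- this is a valid prefix code. No codeword is a prefix of any other codeword.


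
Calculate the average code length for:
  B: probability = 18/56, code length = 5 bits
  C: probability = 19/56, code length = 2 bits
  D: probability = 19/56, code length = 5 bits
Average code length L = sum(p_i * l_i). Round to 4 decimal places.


Weighted contributions p_i * l_i:
  B: (18/56) * 5 = 90/56
  C: (19/56) * 2 = 38/56
  D: (19/56) * 5 = 95/56
Sum = (90 + 38 + 95)/56 = 223/56

L = 223/56 = 3.9821 bits/symbol


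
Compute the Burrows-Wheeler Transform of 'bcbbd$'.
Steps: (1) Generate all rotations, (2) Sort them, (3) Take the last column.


Rotations (sorted):
  0: $bcbbd -> last char: d
  1: bbd$bc -> last char: c
  2: bcbbd$ -> last char: $
  3: bd$bcb -> last char: b
  4: cbbd$b -> last char: b
  5: d$bcbb -> last char: b


BWT = dc$bbb


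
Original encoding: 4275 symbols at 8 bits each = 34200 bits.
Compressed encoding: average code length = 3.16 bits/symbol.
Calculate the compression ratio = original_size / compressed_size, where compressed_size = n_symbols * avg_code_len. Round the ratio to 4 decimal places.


original_size = n_symbols * orig_bits = 4275 * 8 = 34200 bits
compressed_size = n_symbols * avg_code_len = 4275 * 3.16 = 13509.0 bits
ratio = original_size / compressed_size = 34200 / 13509.0 = 2.5316

Compression ratio = 2.5316


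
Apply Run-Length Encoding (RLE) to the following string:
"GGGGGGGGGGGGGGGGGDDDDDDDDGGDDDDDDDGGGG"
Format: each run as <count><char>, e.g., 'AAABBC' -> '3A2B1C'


Scanning runs left to right:
  i=0: run of 'G' x 17 -> '17G'
  i=17: run of 'D' x 8 -> '8D'
  i=25: run of 'G' x 2 -> '2G'
  i=27: run of 'D' x 7 -> '7D'
  i=34: run of 'G' x 4 -> '4G'

RLE = 17G8D2G7D4G


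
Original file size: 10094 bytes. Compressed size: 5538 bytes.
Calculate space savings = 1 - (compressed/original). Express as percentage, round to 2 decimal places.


ratio = compressed/original = 5538/10094 = 0.548643
savings = 1 - ratio = 1 - 0.548643 = 0.451357
as a percentage: 0.451357 * 100 = 45.14%

Space savings = 1 - 5538/10094 = 45.14%


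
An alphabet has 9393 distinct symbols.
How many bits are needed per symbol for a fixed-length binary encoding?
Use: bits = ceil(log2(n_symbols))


log2(9393) = 13.1974
Bracket: 2^13 = 8192 < 9393 <= 2^14 = 16384
So ceil(log2(9393)) = 14

bits = ceil(log2(9393)) = ceil(13.1974) = 14 bits


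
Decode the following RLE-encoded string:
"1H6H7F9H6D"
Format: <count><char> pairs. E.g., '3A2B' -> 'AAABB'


Expanding each <count><char> pair:
  1H -> 'H'
  6H -> 'HHHHHH'
  7F -> 'FFFFFFF'
  9H -> 'HHHHHHHHH'
  6D -> 'DDDDDD'

Decoded = HHHHHHHFFFFFFFHHHHHHHHHDDDDDD


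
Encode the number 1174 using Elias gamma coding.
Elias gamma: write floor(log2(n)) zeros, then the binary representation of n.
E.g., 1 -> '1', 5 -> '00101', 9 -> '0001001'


num_bits = floor(log2(1174)) + 1 = 11
leading_zeros = num_bits - 1 = 10
binary(1174) = 10010010110

Elias gamma(1174) = '0000000000' + '10010010110' = 000000000010010010110 (21 bits)


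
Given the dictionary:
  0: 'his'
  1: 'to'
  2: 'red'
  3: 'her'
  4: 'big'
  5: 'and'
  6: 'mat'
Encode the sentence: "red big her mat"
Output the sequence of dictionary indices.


Look up each word in the dictionary:
  'red' -> 2
  'big' -> 4
  'her' -> 3
  'mat' -> 6

Encoded: [2, 4, 3, 6]


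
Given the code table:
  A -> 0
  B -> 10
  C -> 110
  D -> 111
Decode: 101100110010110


Decoding:
10 -> B
110 -> C
0 -> A
110 -> C
0 -> A
10 -> B
110 -> C


Result: BCACABC


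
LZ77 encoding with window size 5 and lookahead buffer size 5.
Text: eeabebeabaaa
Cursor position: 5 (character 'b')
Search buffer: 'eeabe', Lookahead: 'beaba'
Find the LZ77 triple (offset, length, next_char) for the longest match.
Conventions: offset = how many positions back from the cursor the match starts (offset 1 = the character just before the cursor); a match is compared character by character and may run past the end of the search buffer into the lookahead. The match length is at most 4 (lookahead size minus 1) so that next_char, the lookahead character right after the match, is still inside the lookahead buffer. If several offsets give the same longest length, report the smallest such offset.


Try each offset into the search buffer:
  offset=1 (pos 4, char 'e'): match length 0
  offset=2 (pos 3, char 'b'): match length 2
  offset=3 (pos 2, char 'a'): match length 0
  offset=4 (pos 1, char 'e'): match length 0
  offset=5 (pos 0, char 'e'): match length 0
Longest match has length 2 at offset 2.
next_char = character at position 5 + 2 = 7 -> 'a'

Best match: offset=2, length=2 (matching 'be' starting at position 3)
LZ77 triple: (2, 2, 'a')


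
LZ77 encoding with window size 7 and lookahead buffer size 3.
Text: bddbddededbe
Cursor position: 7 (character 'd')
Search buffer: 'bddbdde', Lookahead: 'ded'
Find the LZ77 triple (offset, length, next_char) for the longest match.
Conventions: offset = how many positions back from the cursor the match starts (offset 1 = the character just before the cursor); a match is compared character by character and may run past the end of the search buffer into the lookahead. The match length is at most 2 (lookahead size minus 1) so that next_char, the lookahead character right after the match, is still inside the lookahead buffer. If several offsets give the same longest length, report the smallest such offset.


Try each offset into the search buffer:
  offset=1 (pos 6, char 'e'): match length 0
  offset=2 (pos 5, char 'd'): match length 2
  offset=3 (pos 4, char 'd'): match length 1
  offset=4 (pos 3, char 'b'): match length 0
  offset=5 (pos 2, char 'd'): match length 1
  offset=6 (pos 1, char 'd'): match length 1
  offset=7 (pos 0, char 'b'): match length 0
Longest match has length 2 at offset 2.
next_char = character at position 7 + 2 = 9 -> 'd'

Best match: offset=2, length=2 (matching 'de' starting at position 5)
LZ77 triple: (2, 2, 'd')


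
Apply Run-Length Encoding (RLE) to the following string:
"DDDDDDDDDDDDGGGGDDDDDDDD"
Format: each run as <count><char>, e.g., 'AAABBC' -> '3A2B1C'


Scanning runs left to right:
  i=0: run of 'D' x 12 -> '12D'
  i=12: run of 'G' x 4 -> '4G'
  i=16: run of 'D' x 8 -> '8D'

RLE = 12D4G8D


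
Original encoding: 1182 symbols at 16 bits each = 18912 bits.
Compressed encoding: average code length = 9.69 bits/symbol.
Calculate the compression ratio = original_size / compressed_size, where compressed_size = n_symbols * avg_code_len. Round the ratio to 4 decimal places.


original_size = n_symbols * orig_bits = 1182 * 16 = 18912 bits
compressed_size = n_symbols * avg_code_len = 1182 * 9.69 = 11453.58 bits
ratio = original_size / compressed_size = 18912 / 11453.58 = 1.6512

Compression ratio = 1.6512


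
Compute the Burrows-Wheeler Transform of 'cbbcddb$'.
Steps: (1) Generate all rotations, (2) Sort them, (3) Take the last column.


Rotations (sorted):
  0: $cbbcddb -> last char: b
  1: b$cbbcdd -> last char: d
  2: bbcddb$c -> last char: c
  3: bcddb$cb -> last char: b
  4: cbbcddb$ -> last char: $
  5: cddb$cbb -> last char: b
  6: db$cbbcd -> last char: d
  7: ddb$cbbc -> last char: c


BWT = bdcb$bdc


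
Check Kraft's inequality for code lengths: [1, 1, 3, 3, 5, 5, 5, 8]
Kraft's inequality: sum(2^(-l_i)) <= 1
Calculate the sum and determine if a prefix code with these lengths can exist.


Sum = 2^(-1) + 2^(-1) + 2^(-3) + 2^(-3) + 2^(-5) + 2^(-5) + 2^(-5) + 2^(-8)
    = 0.5 + 0.5 + 0.125 + 0.125 + 0.03125 + 0.03125 + 0.03125 + 0.00390625
    = 345/256 = 1.34765625
Since 1.34765625 > 1, Kraft's inequality is NOT satisfied.
A prefix code with these lengths CANNOT exist.

Kraft sum = 1.34765625. Not satisfied.


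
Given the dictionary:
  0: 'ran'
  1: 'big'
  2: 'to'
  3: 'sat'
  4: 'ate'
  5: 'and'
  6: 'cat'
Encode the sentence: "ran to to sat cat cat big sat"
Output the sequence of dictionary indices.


Look up each word in the dictionary:
  'ran' -> 0
  'to' -> 2
  'to' -> 2
  'sat' -> 3
  'cat' -> 6
  'cat' -> 6
  'big' -> 1
  'sat' -> 3

Encoded: [0, 2, 2, 3, 6, 6, 1, 3]


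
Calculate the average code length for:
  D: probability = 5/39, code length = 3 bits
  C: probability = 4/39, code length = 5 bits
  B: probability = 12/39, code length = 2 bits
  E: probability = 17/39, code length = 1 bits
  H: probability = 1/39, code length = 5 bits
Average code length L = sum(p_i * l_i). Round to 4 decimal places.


Weighted contributions p_i * l_i:
  D: (5/39) * 3 = 15/39
  C: (4/39) * 5 = 20/39
  B: (12/39) * 2 = 24/39
  E: (17/39) * 1 = 17/39
  H: (1/39) * 5 = 5/39
Sum = (15 + 20 + 24 + 17 + 5)/39 = 81/39

L = 81/39 = 2.0769 bits/symbol


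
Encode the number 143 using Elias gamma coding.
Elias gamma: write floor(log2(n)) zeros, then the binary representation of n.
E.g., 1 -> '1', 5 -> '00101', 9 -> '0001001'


num_bits = floor(log2(143)) + 1 = 8
leading_zeros = num_bits - 1 = 7
binary(143) = 10001111

Elias gamma(143) = '0000000' + '10001111' = 000000010001111 (15 bits)


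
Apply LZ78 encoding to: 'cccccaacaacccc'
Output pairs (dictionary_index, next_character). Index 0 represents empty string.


LZ78 encoding steps:
Dictionary: {0: ''}
Step 1: w='' (idx 0), next='c' -> output (0, 'c'), add 'c' as idx 1
Step 2: w='c' (idx 1), next='c' -> output (1, 'c'), add 'cc' as idx 2
Step 3: w='cc' (idx 2), next='a' -> output (2, 'a'), add 'cca' as idx 3
Step 4: w='' (idx 0), next='a' -> output (0, 'a'), add 'a' as idx 4
Step 5: w='c' (idx 1), next='a' -> output (1, 'a'), add 'ca' as idx 5
Step 6: w='a' (idx 4), next='c' -> output (4, 'c'), add 'ac' as idx 6
Step 7: w='cc' (idx 2), next='c' -> output (2, 'c'), add 'ccc' as idx 7


Encoded: [(0, 'c'), (1, 'c'), (2, 'a'), (0, 'a'), (1, 'a'), (4, 'c'), (2, 'c')]


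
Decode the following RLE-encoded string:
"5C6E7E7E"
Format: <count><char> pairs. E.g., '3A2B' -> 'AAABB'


Expanding each <count><char> pair:
  5C -> 'CCCCC'
  6E -> 'EEEEEE'
  7E -> 'EEEEEEE'
  7E -> 'EEEEEEE'

Decoded = CCCCCEEEEEEEEEEEEEEEEEEEE


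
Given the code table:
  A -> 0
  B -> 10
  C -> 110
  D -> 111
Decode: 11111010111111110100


Decoding:
111 -> D
110 -> C
10 -> B
111 -> D
111 -> D
110 -> C
10 -> B
0 -> A


Result: DCBDDCBA


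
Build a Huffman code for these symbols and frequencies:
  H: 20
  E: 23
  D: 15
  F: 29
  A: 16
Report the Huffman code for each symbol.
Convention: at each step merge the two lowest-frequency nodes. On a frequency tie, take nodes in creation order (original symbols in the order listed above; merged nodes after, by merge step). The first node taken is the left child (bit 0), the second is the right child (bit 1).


Huffman tree construction:
Step 1: Merge D(15) + A(16) = 31
Step 2: Merge H(20) + E(23) = 43
Step 3: Merge F(29) + (D+A)(31) = 60
Step 4: Merge (H+E)(43) + (F+(D+A))(60) = 103
Read each symbol's code off the tree from the root (left child = 0, right child = 1).

Codes:
  H: 00 (length 2)
  E: 01 (length 2)
  D: 110 (length 3)
  F: 10 (length 2)
  A: 111 (length 3)
Average code length: 237/103 = 2.3010 bits/symbol


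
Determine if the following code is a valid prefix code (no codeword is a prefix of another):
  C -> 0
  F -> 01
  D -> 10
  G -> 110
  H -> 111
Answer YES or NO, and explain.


Checking each pair (does one codeword prefix another?):
  C='0' vs F='01': prefix -- VIOLATION

NO -- this is NOT a valid prefix code. C (0) is a prefix of F (01).


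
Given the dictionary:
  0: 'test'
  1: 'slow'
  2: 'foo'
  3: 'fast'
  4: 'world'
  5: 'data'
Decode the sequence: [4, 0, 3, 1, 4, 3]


Look up each index in the dictionary:
  4 -> 'world'
  0 -> 'test'
  3 -> 'fast'
  1 -> 'slow'
  4 -> 'world'
  3 -> 'fast'

Decoded: "world test fast slow world fast"


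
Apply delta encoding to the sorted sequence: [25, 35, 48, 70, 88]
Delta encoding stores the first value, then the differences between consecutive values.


First value: 25
Deltas:
  35 - 25 = 10
  48 - 35 = 13
  70 - 48 = 22
  88 - 70 = 18


Delta encoded: [25, 10, 13, 22, 18]


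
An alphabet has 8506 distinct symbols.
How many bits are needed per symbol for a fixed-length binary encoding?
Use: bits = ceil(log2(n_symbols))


log2(8506) = 13.0543
Bracket: 2^13 = 8192 < 8506 <= 2^14 = 16384
So ceil(log2(8506)) = 14

bits = ceil(log2(8506)) = ceil(13.0543) = 14 bits


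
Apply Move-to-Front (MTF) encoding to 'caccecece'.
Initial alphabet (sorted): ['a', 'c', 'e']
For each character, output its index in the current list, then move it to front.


MTF encoding:
'c': index 1 in ['a', 'c', 'e'] -> ['c', 'a', 'e']
'a': index 1 in ['c', 'a', 'e'] -> ['a', 'c', 'e']
'c': index 1 in ['a', 'c', 'e'] -> ['c', 'a', 'e']
'c': index 0 in ['c', 'a', 'e'] -> ['c', 'a', 'e']
'e': index 2 in ['c', 'a', 'e'] -> ['e', 'c', 'a']
'c': index 1 in ['e', 'c', 'a'] -> ['c', 'e', 'a']
'e': index 1 in ['c', 'e', 'a'] -> ['e', 'c', 'a']
'c': index 1 in ['e', 'c', 'a'] -> ['c', 'e', 'a']
'e': index 1 in ['c', 'e', 'a'] -> ['e', 'c', 'a']


Output: [1, 1, 1, 0, 2, 1, 1, 1, 1]


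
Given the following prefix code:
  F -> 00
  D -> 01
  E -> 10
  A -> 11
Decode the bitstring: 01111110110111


Decoding step by step:
Bits 01 -> D
Bits 11 -> A
Bits 11 -> A
Bits 10 -> E
Bits 11 -> A
Bits 01 -> D
Bits 11 -> A


Decoded message: DAAEADA


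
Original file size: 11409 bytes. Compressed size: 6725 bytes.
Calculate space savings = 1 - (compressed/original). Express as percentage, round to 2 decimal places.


ratio = compressed/original = 6725/11409 = 0.589447
savings = 1 - ratio = 1 - 0.589447 = 0.410553
as a percentage: 0.410553 * 100 = 41.06%

Space savings = 1 - 6725/11409 = 41.06%


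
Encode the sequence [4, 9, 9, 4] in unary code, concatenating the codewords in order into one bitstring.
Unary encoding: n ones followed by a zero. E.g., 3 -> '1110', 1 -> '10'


Encode each number as n ones followed by a terminating 0:
  4 -> 11110 (5 bits)
  9 -> 1111111110 (10 bits)
  9 -> 1111111110 (10 bits)
  4 -> 11110 (5 bits)
Total length = 5 + 10 + 10 + 5 = 30 bits.

Unary([4, 9, 9, 4]) = 111101111111110111111111011110 (30 bits)


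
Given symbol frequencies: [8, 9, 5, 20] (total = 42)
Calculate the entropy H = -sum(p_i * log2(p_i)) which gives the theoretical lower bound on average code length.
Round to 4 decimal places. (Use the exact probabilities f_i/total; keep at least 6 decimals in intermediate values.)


Per-symbol terms -p_i * log2(p_i) with p_i = f_i/42:
  p = 8/42 = 0.190476: log2(p) = -2.392317, -p*log2(p) = 0.455680
  p = 9/42 = 0.214286: log2(p) = -2.222392, -p*log2(p) = 0.476227
  p = 5/42 = 0.119048: log2(p) = -3.070389, -p*log2(p) = 0.365523
  p = 20/42 = 0.476190: log2(p) = -1.070389, -p*log2(p) = 0.509709
H = 0.455680 + 0.476227 + 0.365523 + 0.509709 = 1.807139

H = 1.8071 bits/symbol


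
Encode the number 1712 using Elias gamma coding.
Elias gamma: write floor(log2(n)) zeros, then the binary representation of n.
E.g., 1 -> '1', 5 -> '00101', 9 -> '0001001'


num_bits = floor(log2(1712)) + 1 = 11
leading_zeros = num_bits - 1 = 10
binary(1712) = 11010110000

Elias gamma(1712) = '0000000000' + '11010110000' = 000000000011010110000 (21 bits)


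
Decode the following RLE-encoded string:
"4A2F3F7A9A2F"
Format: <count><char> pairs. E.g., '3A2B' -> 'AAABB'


Expanding each <count><char> pair:
  4A -> 'AAAA'
  2F -> 'FF'
  3F -> 'FFF'
  7A -> 'AAAAAAA'
  9A -> 'AAAAAAAAA'
  2F -> 'FF'

Decoded = AAAAFFFFFAAAAAAAAAAAAAAAAFF


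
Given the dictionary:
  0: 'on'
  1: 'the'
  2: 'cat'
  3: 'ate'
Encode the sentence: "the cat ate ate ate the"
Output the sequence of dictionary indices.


Look up each word in the dictionary:
  'the' -> 1
  'cat' -> 2
  'ate' -> 3
  'ate' -> 3
  'ate' -> 3
  'the' -> 1

Encoded: [1, 2, 3, 3, 3, 1]


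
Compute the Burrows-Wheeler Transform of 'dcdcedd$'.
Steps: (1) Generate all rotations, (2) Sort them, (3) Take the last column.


Rotations (sorted):
  0: $dcdcedd -> last char: d
  1: cdcedd$d -> last char: d
  2: cedd$dcd -> last char: d
  3: d$dcdced -> last char: d
  4: dcdcedd$ -> last char: $
  5: dcedd$dc -> last char: c
  6: dd$dcdce -> last char: e
  7: edd$dcdc -> last char: c


BWT = dddd$cec


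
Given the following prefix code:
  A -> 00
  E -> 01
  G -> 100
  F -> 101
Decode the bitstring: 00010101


Decoding step by step:
Bits 00 -> A
Bits 01 -> E
Bits 01 -> E
Bits 01 -> E


Decoded message: AEEE


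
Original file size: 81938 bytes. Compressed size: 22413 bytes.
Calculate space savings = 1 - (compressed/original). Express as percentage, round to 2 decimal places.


ratio = compressed/original = 22413/81938 = 0.273536
savings = 1 - ratio = 1 - 0.273536 = 0.726464
as a percentage: 0.726464 * 100 = 72.65%

Space savings = 1 - 22413/81938 = 72.65%


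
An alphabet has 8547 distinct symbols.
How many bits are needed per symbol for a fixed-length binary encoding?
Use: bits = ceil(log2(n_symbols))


log2(8547) = 13.0612
Bracket: 2^13 = 8192 < 8547 <= 2^14 = 16384
So ceil(log2(8547)) = 14

bits = ceil(log2(8547)) = ceil(13.0612) = 14 bits


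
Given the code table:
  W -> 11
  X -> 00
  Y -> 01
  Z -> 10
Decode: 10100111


Decoding:
10 -> Z
10 -> Z
01 -> Y
11 -> W


Result: ZZYW


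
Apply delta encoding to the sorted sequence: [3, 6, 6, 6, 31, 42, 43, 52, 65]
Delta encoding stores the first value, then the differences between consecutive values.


First value: 3
Deltas:
  6 - 3 = 3
  6 - 6 = 0
  6 - 6 = 0
  31 - 6 = 25
  42 - 31 = 11
  43 - 42 = 1
  52 - 43 = 9
  65 - 52 = 13


Delta encoded: [3, 3, 0, 0, 25, 11, 1, 9, 13]


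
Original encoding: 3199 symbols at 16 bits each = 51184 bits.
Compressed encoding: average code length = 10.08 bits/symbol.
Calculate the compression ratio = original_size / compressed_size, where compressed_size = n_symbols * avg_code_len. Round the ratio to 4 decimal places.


original_size = n_symbols * orig_bits = 3199 * 16 = 51184 bits
compressed_size = n_symbols * avg_code_len = 3199 * 10.08 = 32245.92 bits
ratio = original_size / compressed_size = 51184 / 32245.92 = 1.5873

Compression ratio = 1.5873


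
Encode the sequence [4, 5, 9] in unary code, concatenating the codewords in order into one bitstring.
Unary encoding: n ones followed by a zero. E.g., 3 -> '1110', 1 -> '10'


Encode each number as n ones followed by a terminating 0:
  4 -> 11110 (5 bits)
  5 -> 111110 (6 bits)
  9 -> 1111111110 (10 bits)
Total length = 5 + 6 + 10 = 21 bits.

Unary([4, 5, 9]) = 111101111101111111110 (21 bits)


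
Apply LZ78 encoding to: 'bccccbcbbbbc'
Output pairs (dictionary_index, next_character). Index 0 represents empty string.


LZ78 encoding steps:
Dictionary: {0: ''}
Step 1: w='' (idx 0), next='b' -> output (0, 'b'), add 'b' as idx 1
Step 2: w='' (idx 0), next='c' -> output (0, 'c'), add 'c' as idx 2
Step 3: w='c' (idx 2), next='c' -> output (2, 'c'), add 'cc' as idx 3
Step 4: w='c' (idx 2), next='b' -> output (2, 'b'), add 'cb' as idx 4
Step 5: w='cb' (idx 4), next='b' -> output (4, 'b'), add 'cbb' as idx 5
Step 6: w='b' (idx 1), next='b' -> output (1, 'b'), add 'bb' as idx 6
Step 7: w='c' (idx 2), end of input -> output (2, '')


Encoded: [(0, 'b'), (0, 'c'), (2, 'c'), (2, 'b'), (4, 'b'), (1, 'b'), (2, '')]


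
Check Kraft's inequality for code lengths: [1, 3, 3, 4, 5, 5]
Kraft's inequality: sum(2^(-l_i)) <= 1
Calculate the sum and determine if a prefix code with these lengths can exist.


Sum = 2^(-1) + 2^(-3) + 2^(-3) + 2^(-4) + 2^(-5) + 2^(-5)
    = 0.5 + 0.125 + 0.125 + 0.0625 + 0.03125 + 0.03125
    = 28/32 = 0.875
Since 0.875 <= 1, Kraft's inequality IS satisfied.
A prefix code with these lengths CAN exist.

Kraft sum = 0.875. Satisfied.


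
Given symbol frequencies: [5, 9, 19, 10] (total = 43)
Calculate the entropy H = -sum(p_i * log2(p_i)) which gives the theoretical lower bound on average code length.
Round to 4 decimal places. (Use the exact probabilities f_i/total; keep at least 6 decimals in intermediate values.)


Per-symbol terms -p_i * log2(p_i) with p_i = f_i/43:
  p = 5/43 = 0.116279: log2(p) = -3.104337, -p*log2(p) = 0.360969
  p = 9/43 = 0.209302: log2(p) = -2.256340, -p*log2(p) = 0.472257
  p = 19/43 = 0.441860: log2(p) = -1.178337, -p*log2(p) = 0.520661
  p = 10/43 = 0.232558: log2(p) = -2.104337, -p*log2(p) = 0.489381
H = 0.360969 + 0.472257 + 0.520661 + 0.489381 = 1.843268

H = 1.8433 bits/symbol


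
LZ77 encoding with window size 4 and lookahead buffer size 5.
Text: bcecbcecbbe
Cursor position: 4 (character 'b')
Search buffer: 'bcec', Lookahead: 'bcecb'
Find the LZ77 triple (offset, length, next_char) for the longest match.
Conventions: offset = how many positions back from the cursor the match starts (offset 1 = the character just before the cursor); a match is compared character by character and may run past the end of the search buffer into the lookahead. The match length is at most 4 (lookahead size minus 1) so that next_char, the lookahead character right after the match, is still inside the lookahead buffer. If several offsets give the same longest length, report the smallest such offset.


Try each offset into the search buffer:
  offset=1 (pos 3, char 'c'): match length 0
  offset=2 (pos 2, char 'e'): match length 0
  offset=3 (pos 1, char 'c'): match length 0
  offset=4 (pos 0, char 'b'): match length 4
Longest match has length 4 at offset 4.
next_char = character at position 4 + 4 = 8 -> 'b'

Best match: offset=4, length=4 (matching 'bcec' starting at position 0)
LZ77 triple: (4, 4, 'b')


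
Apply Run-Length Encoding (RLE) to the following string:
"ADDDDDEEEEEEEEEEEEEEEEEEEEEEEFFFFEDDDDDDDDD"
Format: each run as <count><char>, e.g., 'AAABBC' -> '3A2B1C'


Scanning runs left to right:
  i=0: run of 'A' x 1 -> '1A'
  i=1: run of 'D' x 5 -> '5D'
  i=6: run of 'E' x 23 -> '23E'
  i=29: run of 'F' x 4 -> '4F'
  i=33: run of 'E' x 1 -> '1E'
  i=34: run of 'D' x 9 -> '9D'

RLE = 1A5D23E4F1E9D


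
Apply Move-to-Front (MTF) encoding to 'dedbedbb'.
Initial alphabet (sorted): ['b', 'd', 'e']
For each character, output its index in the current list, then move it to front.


MTF encoding:
'd': index 1 in ['b', 'd', 'e'] -> ['d', 'b', 'e']
'e': index 2 in ['d', 'b', 'e'] -> ['e', 'd', 'b']
'd': index 1 in ['e', 'd', 'b'] -> ['d', 'e', 'b']
'b': index 2 in ['d', 'e', 'b'] -> ['b', 'd', 'e']
'e': index 2 in ['b', 'd', 'e'] -> ['e', 'b', 'd']
'd': index 2 in ['e', 'b', 'd'] -> ['d', 'e', 'b']
'b': index 2 in ['d', 'e', 'b'] -> ['b', 'd', 'e']
'b': index 0 in ['b', 'd', 'e'] -> ['b', 'd', 'e']


Output: [1, 2, 1, 2, 2, 2, 2, 0]


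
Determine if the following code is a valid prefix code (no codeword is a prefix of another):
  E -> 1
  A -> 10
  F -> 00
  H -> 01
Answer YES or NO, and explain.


Checking each pair (does one codeword prefix another?):
  E='1' vs A='10': prefix -- VIOLATION

NO -- this is NOT a valid prefix code. E (1) is a prefix of A (10).


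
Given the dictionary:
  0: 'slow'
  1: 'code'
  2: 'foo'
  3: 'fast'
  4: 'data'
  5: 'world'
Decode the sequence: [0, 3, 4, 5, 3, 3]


Look up each index in the dictionary:
  0 -> 'slow'
  3 -> 'fast'
  4 -> 'data'
  5 -> 'world'
  3 -> 'fast'
  3 -> 'fast'

Decoded: "slow fast data world fast fast"


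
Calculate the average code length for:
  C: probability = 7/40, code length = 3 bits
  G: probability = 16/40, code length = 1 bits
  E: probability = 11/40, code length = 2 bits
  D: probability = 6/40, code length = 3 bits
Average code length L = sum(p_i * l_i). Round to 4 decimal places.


Weighted contributions p_i * l_i:
  C: (7/40) * 3 = 21/40
  G: (16/40) * 1 = 16/40
  E: (11/40) * 2 = 22/40
  D: (6/40) * 3 = 18/40
Sum = (21 + 16 + 22 + 18)/40 = 77/40

L = 77/40 = 1.9250 bits/symbol


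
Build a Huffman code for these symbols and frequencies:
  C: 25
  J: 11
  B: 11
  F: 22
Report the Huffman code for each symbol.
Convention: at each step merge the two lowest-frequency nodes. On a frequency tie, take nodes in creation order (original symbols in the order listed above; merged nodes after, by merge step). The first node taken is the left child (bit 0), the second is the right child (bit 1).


Huffman tree construction:
Step 1: Merge J(11) + B(11) = 22
Step 2: Merge F(22) + (J+B)(22) = 44
Step 3: Merge C(25) + (F+(J+B))(44) = 69
Read each symbol's code off the tree from the root (left child = 0, right child = 1).

Codes:
  C: 0 (length 1)
  J: 110 (length 3)
  B: 111 (length 3)
  F: 10 (length 2)
Average code length: 135/69 = 1.9565 bits/symbol


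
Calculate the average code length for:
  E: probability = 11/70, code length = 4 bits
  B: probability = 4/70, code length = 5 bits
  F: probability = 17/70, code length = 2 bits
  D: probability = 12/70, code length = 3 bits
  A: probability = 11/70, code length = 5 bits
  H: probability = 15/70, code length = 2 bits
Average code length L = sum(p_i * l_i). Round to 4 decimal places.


Weighted contributions p_i * l_i:
  E: (11/70) * 4 = 44/70
  B: (4/70) * 5 = 20/70
  F: (17/70) * 2 = 34/70
  D: (12/70) * 3 = 36/70
  A: (11/70) * 5 = 55/70
  H: (15/70) * 2 = 30/70
Sum = (44 + 20 + 34 + 36 + 55 + 30)/70 = 219/70

L = 219/70 = 3.1286 bits/symbol


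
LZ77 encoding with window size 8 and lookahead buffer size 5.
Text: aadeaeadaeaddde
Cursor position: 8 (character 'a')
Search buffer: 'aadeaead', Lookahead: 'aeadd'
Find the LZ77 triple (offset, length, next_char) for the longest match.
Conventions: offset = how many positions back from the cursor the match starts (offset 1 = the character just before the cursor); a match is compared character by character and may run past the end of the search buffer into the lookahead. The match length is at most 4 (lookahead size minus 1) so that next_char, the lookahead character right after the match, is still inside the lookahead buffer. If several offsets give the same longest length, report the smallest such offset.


Try each offset into the search buffer:
  offset=1 (pos 7, char 'd'): match length 0
  offset=2 (pos 6, char 'a'): match length 1
  offset=3 (pos 5, char 'e'): match length 0
  offset=4 (pos 4, char 'a'): match length 4
  offset=5 (pos 3, char 'e'): match length 0
  offset=6 (pos 2, char 'd'): match length 0
  offset=7 (pos 1, char 'a'): match length 1
  offset=8 (pos 0, char 'a'): match length 1
Longest match has length 4 at offset 4.
next_char = character at position 8 + 4 = 12 -> 'd'

Best match: offset=4, length=4 (matching 'aead' starting at position 4)
LZ77 triple: (4, 4, 'd')


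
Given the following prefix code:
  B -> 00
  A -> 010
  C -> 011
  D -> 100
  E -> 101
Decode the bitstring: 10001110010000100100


Decoding step by step:
Bits 100 -> D
Bits 011 -> C
Bits 100 -> D
Bits 100 -> D
Bits 00 -> B
Bits 100 -> D
Bits 100 -> D


Decoded message: DCDDBDD


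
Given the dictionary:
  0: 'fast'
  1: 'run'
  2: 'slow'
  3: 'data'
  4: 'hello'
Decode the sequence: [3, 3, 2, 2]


Look up each index in the dictionary:
  3 -> 'data'
  3 -> 'data'
  2 -> 'slow'
  2 -> 'slow'

Decoded: "data data slow slow"


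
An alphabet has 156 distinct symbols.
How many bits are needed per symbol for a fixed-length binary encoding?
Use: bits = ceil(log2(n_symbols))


log2(156) = 7.2854
Bracket: 2^7 = 128 < 156 <= 2^8 = 256
So ceil(log2(156)) = 8

bits = ceil(log2(156)) = ceil(7.2854) = 8 bits


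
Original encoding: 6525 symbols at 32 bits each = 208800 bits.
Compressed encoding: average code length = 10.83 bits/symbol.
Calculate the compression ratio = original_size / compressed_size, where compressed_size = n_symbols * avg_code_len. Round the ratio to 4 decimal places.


original_size = n_symbols * orig_bits = 6525 * 32 = 208800 bits
compressed_size = n_symbols * avg_code_len = 6525 * 10.83 = 70665.75 bits
ratio = original_size / compressed_size = 208800 / 70665.75 = 2.9548

Compression ratio = 2.9548


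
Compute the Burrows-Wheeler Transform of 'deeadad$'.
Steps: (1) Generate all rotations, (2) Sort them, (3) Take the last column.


Rotations (sorted):
  0: $deeadad -> last char: d
  1: ad$deead -> last char: d
  2: adad$dee -> last char: e
  3: d$deeada -> last char: a
  4: dad$deea -> last char: a
  5: deeadad$ -> last char: $
  6: eadad$de -> last char: e
  7: eeadad$d -> last char: d


BWT = ddeaa$ed


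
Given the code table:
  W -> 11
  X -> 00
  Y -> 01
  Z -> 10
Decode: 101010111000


Decoding:
10 -> Z
10 -> Z
10 -> Z
11 -> W
10 -> Z
00 -> X


Result: ZZZWZX


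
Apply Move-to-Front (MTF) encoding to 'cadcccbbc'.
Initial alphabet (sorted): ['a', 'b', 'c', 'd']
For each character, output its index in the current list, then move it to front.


MTF encoding:
'c': index 2 in ['a', 'b', 'c', 'd'] -> ['c', 'a', 'b', 'd']
'a': index 1 in ['c', 'a', 'b', 'd'] -> ['a', 'c', 'b', 'd']
'd': index 3 in ['a', 'c', 'b', 'd'] -> ['d', 'a', 'c', 'b']
'c': index 2 in ['d', 'a', 'c', 'b'] -> ['c', 'd', 'a', 'b']
'c': index 0 in ['c', 'd', 'a', 'b'] -> ['c', 'd', 'a', 'b']
'c': index 0 in ['c', 'd', 'a', 'b'] -> ['c', 'd', 'a', 'b']
'b': index 3 in ['c', 'd', 'a', 'b'] -> ['b', 'c', 'd', 'a']
'b': index 0 in ['b', 'c', 'd', 'a'] -> ['b', 'c', 'd', 'a']
'c': index 1 in ['b', 'c', 'd', 'a'] -> ['c', 'b', 'd', 'a']


Output: [2, 1, 3, 2, 0, 0, 3, 0, 1]


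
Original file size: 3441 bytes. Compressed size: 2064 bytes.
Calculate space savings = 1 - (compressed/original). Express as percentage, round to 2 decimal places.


ratio = compressed/original = 2064/3441 = 0.599826
savings = 1 - ratio = 1 - 0.599826 = 0.400174
as a percentage: 0.400174 * 100 = 40.02%

Space savings = 1 - 2064/3441 = 40.02%


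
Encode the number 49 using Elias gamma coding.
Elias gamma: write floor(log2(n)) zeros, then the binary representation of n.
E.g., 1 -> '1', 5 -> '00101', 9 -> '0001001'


num_bits = floor(log2(49)) + 1 = 6
leading_zeros = num_bits - 1 = 5
binary(49) = 110001

Elias gamma(49) = '00000' + '110001' = 00000110001 (11 bits)


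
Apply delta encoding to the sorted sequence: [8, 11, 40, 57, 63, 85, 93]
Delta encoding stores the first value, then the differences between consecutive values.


First value: 8
Deltas:
  11 - 8 = 3
  40 - 11 = 29
  57 - 40 = 17
  63 - 57 = 6
  85 - 63 = 22
  93 - 85 = 8


Delta encoded: [8, 3, 29, 17, 6, 22, 8]


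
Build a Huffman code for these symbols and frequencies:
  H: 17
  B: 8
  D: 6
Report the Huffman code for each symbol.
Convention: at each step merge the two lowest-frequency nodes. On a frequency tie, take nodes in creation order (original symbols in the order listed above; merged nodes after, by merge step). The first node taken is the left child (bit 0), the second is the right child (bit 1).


Huffman tree construction:
Step 1: Merge D(6) + B(8) = 14
Step 2: Merge (D+B)(14) + H(17) = 31
Read each symbol's code off the tree from the root (left child = 0, right child = 1).

Codes:
  H: 1 (length 1)
  B: 01 (length 2)
  D: 00 (length 2)
Average code length: 45/31 = 1.4516 bits/symbol
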